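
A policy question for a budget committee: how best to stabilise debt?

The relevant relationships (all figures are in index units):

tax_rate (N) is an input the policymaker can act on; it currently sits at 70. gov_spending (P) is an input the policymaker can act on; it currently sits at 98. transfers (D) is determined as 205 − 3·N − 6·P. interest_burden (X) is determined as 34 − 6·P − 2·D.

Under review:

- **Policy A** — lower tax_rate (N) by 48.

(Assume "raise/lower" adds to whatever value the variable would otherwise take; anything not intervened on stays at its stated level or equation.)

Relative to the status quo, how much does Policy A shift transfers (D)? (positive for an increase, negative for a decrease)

Baseline:
  N = 70
  P = 98
  D = 205 − 3·70 − 6·98 = -593
Policy A (N − 48):
  N = 70 − 48 = 22
  P = 98
  D = 205 − 3·22 − 6·98 = -449
Change in D: -449 − (-593) = 144

144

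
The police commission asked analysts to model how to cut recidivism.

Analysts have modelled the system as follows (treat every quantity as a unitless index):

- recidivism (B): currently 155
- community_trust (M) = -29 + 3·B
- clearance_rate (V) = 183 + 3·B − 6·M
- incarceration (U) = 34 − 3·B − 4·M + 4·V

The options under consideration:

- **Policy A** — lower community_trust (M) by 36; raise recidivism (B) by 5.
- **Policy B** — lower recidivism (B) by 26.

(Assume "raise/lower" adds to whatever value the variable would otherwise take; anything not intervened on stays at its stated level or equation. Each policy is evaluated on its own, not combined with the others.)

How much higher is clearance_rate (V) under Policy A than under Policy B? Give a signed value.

-249

Policy A (M − 36, B + 5):
  B = 155 + 5 = 160
  M = -29 + 3·160 (−36 from intervention) = 415
  V = 183 + 3·160 − 6·415 = -1827
Policy B (B − 26):
  B = 155 − 26 = 129
  M = -29 + 3·129 = 358
  V = 183 + 3·129 − 6·358 = -1578
V: -1827 − (-1578) = -249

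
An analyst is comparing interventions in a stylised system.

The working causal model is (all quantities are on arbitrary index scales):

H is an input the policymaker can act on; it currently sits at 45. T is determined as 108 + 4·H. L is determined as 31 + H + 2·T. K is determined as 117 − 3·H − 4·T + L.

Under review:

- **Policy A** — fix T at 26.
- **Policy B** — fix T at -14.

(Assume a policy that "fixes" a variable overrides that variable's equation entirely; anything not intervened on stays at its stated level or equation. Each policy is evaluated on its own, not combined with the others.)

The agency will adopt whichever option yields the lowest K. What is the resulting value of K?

6

Policy A (T := 26):
  H = 45
  T = 26
  L = 31 + 45 + 2·26 = 128
  K = 117 − 3·45 − 4·26 + 128 = 6
Policy B (T := -14):
  H = 45
  T = -14
  L = 31 + 45 + 2·(-14) = 48
  K = 117 − 3·45 − 4·(-14) + 48 = 86
Comparing — Policy A: K=6, Policy B: K=86. Lowest is 6 (Policy A).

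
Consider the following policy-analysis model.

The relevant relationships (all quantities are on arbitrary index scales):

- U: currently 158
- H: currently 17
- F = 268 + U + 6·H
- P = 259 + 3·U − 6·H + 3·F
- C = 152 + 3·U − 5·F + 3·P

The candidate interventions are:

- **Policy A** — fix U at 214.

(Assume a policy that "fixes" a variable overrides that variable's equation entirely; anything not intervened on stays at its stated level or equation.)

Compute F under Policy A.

584

Policy A (U := 214):
  U = 214
  H = 17
  F = 268 + 214 + 6·17 = 584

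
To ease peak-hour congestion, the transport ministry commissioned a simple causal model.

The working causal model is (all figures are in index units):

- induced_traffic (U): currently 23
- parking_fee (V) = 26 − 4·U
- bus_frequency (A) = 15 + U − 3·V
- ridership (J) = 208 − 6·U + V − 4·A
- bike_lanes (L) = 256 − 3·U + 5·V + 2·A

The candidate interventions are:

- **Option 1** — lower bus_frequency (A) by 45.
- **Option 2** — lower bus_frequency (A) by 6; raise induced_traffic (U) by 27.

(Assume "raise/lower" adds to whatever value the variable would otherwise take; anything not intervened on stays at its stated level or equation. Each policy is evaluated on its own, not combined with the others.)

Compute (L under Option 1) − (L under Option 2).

-159

Option 1 (A − 45):
  U = 23
  V = 26 − 4·23 = -66
  A = 15 + 23 − 3·(-66) (−45 from intervention) = 191
  L = 256 − 3·23 + 5·(-66) + 2·191 = 239
Option 2 (A − 6, U + 27):
  U = 23 + 27 = 50
  V = 26 − 4·50 = -174
  A = 15 + 50 − 3·(-174) (−6 from intervention) = 581
  L = 256 − 3·50 + 5·(-174) + 2·581 = 398
L: 239 − 398 = -159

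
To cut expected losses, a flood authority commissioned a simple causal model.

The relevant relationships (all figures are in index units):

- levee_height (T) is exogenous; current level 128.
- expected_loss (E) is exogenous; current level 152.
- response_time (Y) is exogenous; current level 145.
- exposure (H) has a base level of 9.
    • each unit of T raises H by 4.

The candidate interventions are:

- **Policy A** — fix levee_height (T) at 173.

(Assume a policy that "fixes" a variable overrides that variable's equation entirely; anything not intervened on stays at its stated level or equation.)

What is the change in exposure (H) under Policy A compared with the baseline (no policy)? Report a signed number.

Baseline:
  T = 128
  H = 9 + 4·128 = 521
Policy A (T := 173):
  T = 173
  H = 9 + 4·173 = 701
Change in H: 701 − 521 = 180

180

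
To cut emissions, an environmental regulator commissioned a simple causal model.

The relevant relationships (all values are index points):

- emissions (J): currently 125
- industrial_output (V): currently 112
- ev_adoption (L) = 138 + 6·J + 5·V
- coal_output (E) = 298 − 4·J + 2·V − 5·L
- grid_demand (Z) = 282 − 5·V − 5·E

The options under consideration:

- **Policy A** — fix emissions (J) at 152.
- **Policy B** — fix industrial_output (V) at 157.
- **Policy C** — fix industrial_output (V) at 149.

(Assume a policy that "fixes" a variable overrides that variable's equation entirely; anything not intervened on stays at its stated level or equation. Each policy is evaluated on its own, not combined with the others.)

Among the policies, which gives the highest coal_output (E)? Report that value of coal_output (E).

-8069

Policy A (J := 152):
  J = 152
  V = 112
  L = 138 + 6·152 + 5·112 = 1610
  E = 298 − 4·152 + 2·112 − 5·1610 = -8136
Policy B (V := 157):
  J = 125
  V = 157
  L = 138 + 6·125 + 5·157 = 1673
  E = 298 − 4·125 + 2·157 − 5·1673 = -8253
Policy C (V := 149):
  J = 125
  V = 149
  L = 138 + 6·125 + 5·149 = 1633
  E = 298 − 4·125 + 2·149 − 5·1633 = -8069
Comparing — Policy A: E=-8136, Policy B: E=-8253, Policy C: E=-8069. Highest is -8069 (Policy C).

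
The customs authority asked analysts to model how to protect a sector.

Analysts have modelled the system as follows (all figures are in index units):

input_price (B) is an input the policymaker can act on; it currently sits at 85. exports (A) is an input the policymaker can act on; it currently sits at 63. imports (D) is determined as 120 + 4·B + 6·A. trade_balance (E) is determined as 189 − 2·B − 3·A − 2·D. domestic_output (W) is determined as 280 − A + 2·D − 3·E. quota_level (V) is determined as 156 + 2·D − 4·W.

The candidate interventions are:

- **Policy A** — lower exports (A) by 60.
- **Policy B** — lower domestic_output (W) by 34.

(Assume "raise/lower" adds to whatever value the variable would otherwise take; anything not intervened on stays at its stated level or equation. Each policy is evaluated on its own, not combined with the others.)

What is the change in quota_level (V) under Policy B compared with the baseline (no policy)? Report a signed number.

Baseline:
  B = 85
  A = 63
  D = 120 + 4·85 + 6·63 = 838
  E = 189 − 2·85 − 3·63 − 2·838 = -1846
  W = 280 − 63 + 2·838 − 3·(-1846) = 7431
  V = 156 + 2·838 − 4·7431 = -27892
Policy B (W − 34):
  B = 85
  A = 63
  D = 120 + 4·85 + 6·63 = 838
  E = 189 − 2·85 − 3·63 − 2·838 = -1846
  W = 280 − 63 + 2·838 − 3·(-1846) (−34 from intervention) = 7397
  V = 156 + 2·838 − 4·7397 = -27756
Change in V: -27756 − (-27892) = 136

136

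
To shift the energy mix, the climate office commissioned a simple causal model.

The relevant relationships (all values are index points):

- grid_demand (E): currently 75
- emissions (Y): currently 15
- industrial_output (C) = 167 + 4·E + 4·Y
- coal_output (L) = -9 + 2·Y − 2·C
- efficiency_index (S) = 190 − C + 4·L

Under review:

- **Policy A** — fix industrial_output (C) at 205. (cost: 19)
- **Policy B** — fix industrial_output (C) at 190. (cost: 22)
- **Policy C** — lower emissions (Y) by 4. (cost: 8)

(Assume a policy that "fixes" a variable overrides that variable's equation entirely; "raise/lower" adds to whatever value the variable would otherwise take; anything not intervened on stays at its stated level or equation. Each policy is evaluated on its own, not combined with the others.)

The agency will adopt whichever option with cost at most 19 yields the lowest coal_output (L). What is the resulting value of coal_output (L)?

Policy A (C := 205):
  E = 75
  Y = 15
  C = 205
  L = -9 + 2·15 − 2·205 = -389
Policy C (Y − 4):
  E = 75
  Y = 15 − 4 = 11
  C = 167 + 4·75 + 4·11 = 511
  L = -9 + 2·11 − 2·511 = -1009
Comparing — Policy A: L=-389, Policy C: L=-1009. Lowest is -1009 (Policy C).

-1009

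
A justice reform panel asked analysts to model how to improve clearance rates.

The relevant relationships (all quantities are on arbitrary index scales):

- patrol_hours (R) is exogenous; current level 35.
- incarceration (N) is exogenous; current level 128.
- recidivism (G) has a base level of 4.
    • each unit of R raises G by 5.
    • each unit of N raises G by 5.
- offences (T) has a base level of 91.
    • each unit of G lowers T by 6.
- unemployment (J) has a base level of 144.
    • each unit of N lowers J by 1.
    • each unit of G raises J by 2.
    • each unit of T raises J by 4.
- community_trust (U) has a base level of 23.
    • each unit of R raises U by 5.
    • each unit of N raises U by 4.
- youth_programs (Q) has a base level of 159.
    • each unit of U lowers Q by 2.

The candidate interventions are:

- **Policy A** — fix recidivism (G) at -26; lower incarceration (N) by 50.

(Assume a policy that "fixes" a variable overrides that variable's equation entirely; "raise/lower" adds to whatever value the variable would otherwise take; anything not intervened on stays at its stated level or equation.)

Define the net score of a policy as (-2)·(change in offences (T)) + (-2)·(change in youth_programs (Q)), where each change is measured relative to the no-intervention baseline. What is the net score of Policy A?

Baseline:
  R = 35
  N = 128
  G = 4 + 5·35 + 5·128 = 819
  T = 91 − 6·819 = -4823
  U = 23 + 5·35 + 4·128 = 710
  Q = 159 − 2·710 = -1261
Policy A (G := -26, N − 50):
  R = 35
  N = 128 − 50 = 78
  G = -26
  T = 91 − 6·(-26) = 247
  U = 23 + 5·35 + 4·78 = 510
  Q = 159 − 2·510 = -861
ΔT = 247 − (-4823) = 5070; ΔQ = -861 − (-1261) = 400
Score = (-2)·5070 + (-2)·400 = -10940

-10940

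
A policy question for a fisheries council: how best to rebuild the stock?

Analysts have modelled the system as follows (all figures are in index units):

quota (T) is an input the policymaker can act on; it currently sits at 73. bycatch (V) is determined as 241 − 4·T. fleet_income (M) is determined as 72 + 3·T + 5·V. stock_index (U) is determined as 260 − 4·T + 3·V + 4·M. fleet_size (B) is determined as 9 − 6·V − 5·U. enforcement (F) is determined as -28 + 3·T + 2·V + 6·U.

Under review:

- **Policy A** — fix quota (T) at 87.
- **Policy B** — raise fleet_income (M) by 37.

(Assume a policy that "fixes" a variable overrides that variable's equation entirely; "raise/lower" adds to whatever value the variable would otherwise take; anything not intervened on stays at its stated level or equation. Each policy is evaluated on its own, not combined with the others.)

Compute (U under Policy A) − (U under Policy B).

Policy A (T := 87):
  T = 87
  V = 241 − 4·87 = -107
  M = 72 + 3·87 + 5·(-107) = -202
  U = 260 − 4·87 + 3·(-107) + 4·(-202) = -1217
Policy B (M + 37):
  T = 73
  V = 241 − 4·73 = -51
  M = 72 + 3·73 + 5·(-51) (+37 from intervention) = 73
  U = 260 − 4·73 + 3·(-51) + 4·73 = 107
U: -1217 − 107 = -1324

-1324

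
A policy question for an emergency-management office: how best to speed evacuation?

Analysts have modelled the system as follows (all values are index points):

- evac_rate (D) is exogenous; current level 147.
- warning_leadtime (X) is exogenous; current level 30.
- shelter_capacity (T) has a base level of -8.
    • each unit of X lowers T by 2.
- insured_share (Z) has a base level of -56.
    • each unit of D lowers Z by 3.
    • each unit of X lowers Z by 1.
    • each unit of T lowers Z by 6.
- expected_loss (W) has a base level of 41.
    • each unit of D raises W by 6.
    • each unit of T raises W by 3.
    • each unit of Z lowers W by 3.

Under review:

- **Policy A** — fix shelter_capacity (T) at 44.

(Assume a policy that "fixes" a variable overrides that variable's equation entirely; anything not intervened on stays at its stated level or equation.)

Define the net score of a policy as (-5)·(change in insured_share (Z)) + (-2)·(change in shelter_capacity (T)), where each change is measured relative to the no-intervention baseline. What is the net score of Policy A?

3136

Baseline:
  D = 147
  X = 30
  T = -8 − 2·30 = -68
  Z = -56 − 3·147 − 30 − 6·(-68) = -119
Policy A (T := 44):
  D = 147
  X = 30
  T = 44
  Z = -56 − 3·147 − 30 − 6·44 = -791
ΔZ = -791 − (-119) = -672; ΔT = 44 − (-68) = 112
Score = (-5)·(-672) + (-2)·112 = 3136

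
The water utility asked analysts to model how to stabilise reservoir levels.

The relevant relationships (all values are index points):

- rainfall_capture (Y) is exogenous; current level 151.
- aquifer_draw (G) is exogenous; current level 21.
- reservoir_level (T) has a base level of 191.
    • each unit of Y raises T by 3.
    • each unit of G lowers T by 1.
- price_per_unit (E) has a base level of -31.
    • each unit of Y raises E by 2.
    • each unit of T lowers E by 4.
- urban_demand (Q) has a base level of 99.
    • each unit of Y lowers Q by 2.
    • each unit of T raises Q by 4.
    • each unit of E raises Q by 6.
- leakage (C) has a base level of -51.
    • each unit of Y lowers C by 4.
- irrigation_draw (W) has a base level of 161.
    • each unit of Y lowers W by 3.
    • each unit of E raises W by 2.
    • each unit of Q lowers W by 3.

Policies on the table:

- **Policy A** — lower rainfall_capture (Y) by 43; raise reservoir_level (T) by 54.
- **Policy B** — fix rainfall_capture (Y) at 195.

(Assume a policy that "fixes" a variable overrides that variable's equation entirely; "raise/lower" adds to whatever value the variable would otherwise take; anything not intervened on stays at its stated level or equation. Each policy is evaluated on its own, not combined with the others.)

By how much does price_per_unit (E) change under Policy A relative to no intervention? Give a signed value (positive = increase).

214

Baseline:
  Y = 151
  G = 21
  T = 191 + 3·151 − 21 = 623
  E = -31 + 2·151 − 4·623 = -2221
Policy A (Y − 43, T + 54):
  Y = 151 − 43 = 108
  G = 21
  T = 191 + 3·108 − 21 (+54 from intervention) = 548
  E = -31 + 2·108 − 4·548 = -2007
Change in E: -2007 − (-2221) = 214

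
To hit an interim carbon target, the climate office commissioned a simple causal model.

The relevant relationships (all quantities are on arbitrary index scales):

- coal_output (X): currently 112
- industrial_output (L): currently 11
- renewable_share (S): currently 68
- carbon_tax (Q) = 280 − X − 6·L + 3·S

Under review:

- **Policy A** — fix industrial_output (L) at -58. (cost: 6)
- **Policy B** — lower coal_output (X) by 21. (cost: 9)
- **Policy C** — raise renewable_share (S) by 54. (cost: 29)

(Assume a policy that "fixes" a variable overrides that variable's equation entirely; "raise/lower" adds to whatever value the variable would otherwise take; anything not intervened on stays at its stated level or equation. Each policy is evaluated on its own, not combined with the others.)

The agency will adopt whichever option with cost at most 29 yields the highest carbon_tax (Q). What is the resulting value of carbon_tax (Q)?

720

Policy A (L := -58):
  X = 112
  L = -58
  S = 68
  Q = 280 − 112 − 6·(-58) + 3·68 = 720
Policy B (X − 21):
  X = 112 − 21 = 91
  L = 11
  S = 68
  Q = 280 − 91 − 6·11 + 3·68 = 327
Policy C (S + 54):
  X = 112
  L = 11
  S = 68 + 54 = 122
  Q = 280 − 112 − 6·11 + 3·122 = 468
Comparing — Policy A: Q=720, Policy B: Q=327, Policy C: Q=468. Highest is 720 (Policy A).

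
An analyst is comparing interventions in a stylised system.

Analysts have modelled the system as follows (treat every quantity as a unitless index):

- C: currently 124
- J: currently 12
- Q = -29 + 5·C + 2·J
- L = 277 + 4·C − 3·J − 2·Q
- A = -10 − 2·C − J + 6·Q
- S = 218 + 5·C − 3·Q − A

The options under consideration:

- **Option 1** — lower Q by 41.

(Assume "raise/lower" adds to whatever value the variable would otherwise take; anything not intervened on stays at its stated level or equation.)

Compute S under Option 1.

Option 1 (Q − 41):
  C = 124
  J = 12
  Q = -29 + 5·124 + 2·12 (−41 from intervention) = 574
  A = -10 − 2·124 − 12 + 6·574 = 3174
  S = 218 + 5·124 − 3·574 − 3174 = -4058

-4058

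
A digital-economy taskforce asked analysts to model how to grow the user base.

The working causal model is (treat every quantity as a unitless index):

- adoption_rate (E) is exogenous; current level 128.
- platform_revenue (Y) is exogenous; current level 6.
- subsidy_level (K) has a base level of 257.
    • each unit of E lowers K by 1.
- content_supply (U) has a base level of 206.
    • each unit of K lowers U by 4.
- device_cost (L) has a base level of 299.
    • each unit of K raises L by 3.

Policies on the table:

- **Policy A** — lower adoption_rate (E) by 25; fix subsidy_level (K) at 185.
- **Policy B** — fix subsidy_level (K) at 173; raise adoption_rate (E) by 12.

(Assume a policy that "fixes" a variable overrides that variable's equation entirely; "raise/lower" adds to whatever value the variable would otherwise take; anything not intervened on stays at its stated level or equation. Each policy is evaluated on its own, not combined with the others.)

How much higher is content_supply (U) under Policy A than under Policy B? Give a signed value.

Policy A (E − 25, K := 185):
  E = 128 − 25 = 103
  K = 185
  U = 206 − 4·185 = -534
Policy B (K := 173, E + 12):
  E = 128 + 12 = 140
  K = 173
  U = 206 − 4·173 = -486
U: -534 − (-486) = -48

-48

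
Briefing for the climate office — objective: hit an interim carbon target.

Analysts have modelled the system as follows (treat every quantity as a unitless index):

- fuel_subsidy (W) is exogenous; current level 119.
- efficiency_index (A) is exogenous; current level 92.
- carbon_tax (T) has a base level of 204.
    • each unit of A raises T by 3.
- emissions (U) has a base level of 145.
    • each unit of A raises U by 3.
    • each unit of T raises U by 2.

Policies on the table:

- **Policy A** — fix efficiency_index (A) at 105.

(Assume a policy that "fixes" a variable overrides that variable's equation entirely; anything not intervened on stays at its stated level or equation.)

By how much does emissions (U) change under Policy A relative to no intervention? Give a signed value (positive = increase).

Baseline:
  A = 92
  T = 204 + 3·92 = 480
  U = 145 + 3·92 + 2·480 = 1381
Policy A (A := 105):
  A = 105
  T = 204 + 3·105 = 519
  U = 145 + 3·105 + 2·519 = 1498
Change in U: 1498 − 1381 = 117

117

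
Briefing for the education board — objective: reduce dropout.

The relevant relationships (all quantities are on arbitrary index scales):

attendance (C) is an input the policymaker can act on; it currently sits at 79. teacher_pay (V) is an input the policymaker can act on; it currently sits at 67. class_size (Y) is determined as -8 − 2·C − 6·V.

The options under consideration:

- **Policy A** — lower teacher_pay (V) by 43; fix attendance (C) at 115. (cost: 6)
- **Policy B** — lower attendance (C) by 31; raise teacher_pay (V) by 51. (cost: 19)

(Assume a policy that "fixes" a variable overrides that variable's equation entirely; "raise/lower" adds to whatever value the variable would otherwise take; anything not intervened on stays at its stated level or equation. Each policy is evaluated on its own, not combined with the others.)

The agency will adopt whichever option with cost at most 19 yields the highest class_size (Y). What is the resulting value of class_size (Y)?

Policy A (V − 43, C := 115):
  C = 115
  V = 67 − 43 = 24
  Y = -8 − 2·115 − 6·24 = -382
Policy B (C − 31, V + 51):
  C = 79 − 31 = 48
  V = 67 + 51 = 118
  Y = -8 − 2·48 − 6·118 = -812
Comparing — Policy A: Y=-382, Policy B: Y=-812. Highest is -382 (Policy A).

-382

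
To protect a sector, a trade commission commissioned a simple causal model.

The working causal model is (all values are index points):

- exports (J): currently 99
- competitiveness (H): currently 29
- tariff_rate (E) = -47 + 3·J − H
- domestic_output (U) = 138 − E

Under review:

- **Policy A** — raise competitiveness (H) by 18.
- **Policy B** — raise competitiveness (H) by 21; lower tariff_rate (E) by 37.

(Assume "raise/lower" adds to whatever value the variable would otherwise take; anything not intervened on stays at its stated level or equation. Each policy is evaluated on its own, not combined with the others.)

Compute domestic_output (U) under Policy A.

Policy A (H + 18):
  J = 99
  H = 29 + 18 = 47
  E = -47 + 3·99 − 47 = 203
  U = 138 − 203 = -65

-65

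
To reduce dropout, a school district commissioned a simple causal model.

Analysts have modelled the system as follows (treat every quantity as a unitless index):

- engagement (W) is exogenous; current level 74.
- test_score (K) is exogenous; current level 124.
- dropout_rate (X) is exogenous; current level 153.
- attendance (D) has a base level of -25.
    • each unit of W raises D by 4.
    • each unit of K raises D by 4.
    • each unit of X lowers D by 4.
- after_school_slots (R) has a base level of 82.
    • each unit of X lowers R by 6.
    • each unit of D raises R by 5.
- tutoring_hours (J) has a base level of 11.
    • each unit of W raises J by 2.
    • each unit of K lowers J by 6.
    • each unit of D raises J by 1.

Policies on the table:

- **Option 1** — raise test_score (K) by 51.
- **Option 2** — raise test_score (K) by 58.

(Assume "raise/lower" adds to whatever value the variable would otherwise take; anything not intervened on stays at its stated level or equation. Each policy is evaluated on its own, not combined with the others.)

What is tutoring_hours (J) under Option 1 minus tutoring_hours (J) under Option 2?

Option 1 (K + 51):
  W = 74
  K = 124 + 51 = 175
  X = 153
  D = -25 + 4·74 + 4·175 − 4·153 = 359
  J = 11 + 2·74 − 6·175 + 359 = -532
Option 2 (K + 58):
  W = 74
  K = 124 + 58 = 182
  X = 153
  D = -25 + 4·74 + 4·182 − 4·153 = 387
  J = 11 + 2·74 − 6·182 + 387 = -546
J: -532 − (-546) = 14

14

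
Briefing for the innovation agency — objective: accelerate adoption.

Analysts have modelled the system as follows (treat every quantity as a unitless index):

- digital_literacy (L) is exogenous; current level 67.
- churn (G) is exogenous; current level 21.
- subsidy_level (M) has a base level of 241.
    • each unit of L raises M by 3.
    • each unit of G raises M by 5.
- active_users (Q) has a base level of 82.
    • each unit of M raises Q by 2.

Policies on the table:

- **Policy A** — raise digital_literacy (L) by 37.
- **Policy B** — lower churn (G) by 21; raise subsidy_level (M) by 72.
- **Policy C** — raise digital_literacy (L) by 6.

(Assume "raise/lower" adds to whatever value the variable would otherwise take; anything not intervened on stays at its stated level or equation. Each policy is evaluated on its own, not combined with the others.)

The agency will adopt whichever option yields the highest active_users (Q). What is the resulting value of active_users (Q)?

1398

Policy A (L + 37):
  L = 67 + 37 = 104
  G = 21
  M = 241 + 3·104 + 5·21 = 658
  Q = 82 + 2·658 = 1398
Policy B (G − 21, M + 72):
  L = 67
  G = 21 − 21 = 0
  M = 241 + 3·67 + 5·0 (+72 from intervention) = 514
  Q = 82 + 2·514 = 1110
Policy C (L + 6):
  L = 67 + 6 = 73
  G = 21
  M = 241 + 3·73 + 5·21 = 565
  Q = 82 + 2·565 = 1212
Comparing — Policy A: Q=1398, Policy B: Q=1110, Policy C: Q=1212. Highest is 1398 (Policy A).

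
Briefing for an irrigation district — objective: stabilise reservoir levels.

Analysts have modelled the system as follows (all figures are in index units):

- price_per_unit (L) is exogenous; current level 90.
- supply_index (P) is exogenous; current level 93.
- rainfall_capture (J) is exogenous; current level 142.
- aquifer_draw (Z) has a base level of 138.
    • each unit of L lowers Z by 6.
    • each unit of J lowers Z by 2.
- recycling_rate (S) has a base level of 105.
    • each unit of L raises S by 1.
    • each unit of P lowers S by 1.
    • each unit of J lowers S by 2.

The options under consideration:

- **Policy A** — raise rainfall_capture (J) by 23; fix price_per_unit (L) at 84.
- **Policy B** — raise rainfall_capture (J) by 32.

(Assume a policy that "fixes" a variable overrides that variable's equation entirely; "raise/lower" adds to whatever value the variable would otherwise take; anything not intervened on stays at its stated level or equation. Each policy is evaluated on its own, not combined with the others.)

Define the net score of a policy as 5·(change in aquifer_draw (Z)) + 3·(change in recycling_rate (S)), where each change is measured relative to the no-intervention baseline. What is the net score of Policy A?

Baseline:
  L = 90
  P = 93
  J = 142
  Z = 138 − 6·90 − 2·142 = -686
  S = 105 + 90 − 93 − 2·142 = -182
Policy A (J + 23, L := 84):
  L = 84
  P = 93
  J = 142 + 23 = 165
  Z = 138 − 6·84 − 2·165 = -696
  S = 105 + 84 − 93 − 2·165 = -234
ΔZ = -696 − (-686) = -10; ΔS = -234 − (-182) = -52
Score = 5·(-10) + 3·(-52) = -206

-206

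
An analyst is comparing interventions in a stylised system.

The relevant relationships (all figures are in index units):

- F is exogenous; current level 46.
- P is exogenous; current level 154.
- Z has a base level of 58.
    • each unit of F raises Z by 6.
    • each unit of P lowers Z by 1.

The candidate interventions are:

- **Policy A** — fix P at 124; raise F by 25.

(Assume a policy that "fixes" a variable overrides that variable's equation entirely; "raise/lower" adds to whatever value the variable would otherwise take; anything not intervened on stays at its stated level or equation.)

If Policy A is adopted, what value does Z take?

Policy A (P := 124, F + 25):
  F = 46 + 25 = 71
  P = 124
  Z = 58 + 6·71 − 124 = 360

360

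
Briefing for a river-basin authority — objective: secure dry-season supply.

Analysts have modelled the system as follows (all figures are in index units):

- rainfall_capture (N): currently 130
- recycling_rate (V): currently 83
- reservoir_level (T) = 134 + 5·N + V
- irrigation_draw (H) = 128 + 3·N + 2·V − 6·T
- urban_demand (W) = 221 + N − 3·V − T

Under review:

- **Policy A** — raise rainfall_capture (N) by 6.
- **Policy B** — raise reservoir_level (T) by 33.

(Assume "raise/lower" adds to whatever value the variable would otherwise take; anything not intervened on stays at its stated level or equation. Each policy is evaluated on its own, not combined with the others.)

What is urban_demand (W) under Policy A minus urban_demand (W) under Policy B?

9

Policy A (N + 6):
  N = 130 + 6 = 136
  V = 83
  T = 134 + 5·136 + 83 = 897
  W = 221 + 136 − 3·83 − 897 = -789
Policy B (T + 33):
  N = 130
  V = 83
  T = 134 + 5·130 + 83 (+33 from intervention) = 900
  W = 221 + 130 − 3·83 − 900 = -798
W: -789 − (-798) = 9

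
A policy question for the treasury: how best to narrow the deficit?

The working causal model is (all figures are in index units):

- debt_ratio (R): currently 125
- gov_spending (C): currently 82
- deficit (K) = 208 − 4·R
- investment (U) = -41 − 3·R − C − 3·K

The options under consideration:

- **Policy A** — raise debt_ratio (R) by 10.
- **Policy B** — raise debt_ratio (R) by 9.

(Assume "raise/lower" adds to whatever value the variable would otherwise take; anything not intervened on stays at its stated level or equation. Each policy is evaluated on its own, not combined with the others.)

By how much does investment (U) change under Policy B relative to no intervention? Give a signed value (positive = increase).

Baseline:
  R = 125
  C = 82
  K = 208 − 4·125 = -292
  U = -41 − 3·125 − 82 − 3·(-292) = 378
Policy B (R + 9):
  R = 125 + 9 = 134
  C = 82
  K = 208 − 4·134 = -328
  U = -41 − 3·134 − 82 − 3·(-328) = 459
Change in U: 459 − 378 = 81

81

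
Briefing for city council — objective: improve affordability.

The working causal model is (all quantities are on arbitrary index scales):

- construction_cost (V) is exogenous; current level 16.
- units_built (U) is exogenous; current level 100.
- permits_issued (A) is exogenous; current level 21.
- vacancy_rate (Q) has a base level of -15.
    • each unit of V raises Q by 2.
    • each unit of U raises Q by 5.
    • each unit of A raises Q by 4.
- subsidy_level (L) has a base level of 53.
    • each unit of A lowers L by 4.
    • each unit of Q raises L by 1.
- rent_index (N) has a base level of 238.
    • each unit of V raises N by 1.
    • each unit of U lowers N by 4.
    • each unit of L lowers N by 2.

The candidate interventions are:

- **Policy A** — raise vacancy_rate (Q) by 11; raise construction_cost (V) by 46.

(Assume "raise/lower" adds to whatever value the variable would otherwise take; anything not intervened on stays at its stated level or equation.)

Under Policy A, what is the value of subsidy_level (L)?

Policy A (Q + 11, V + 46):
  V = 16 + 46 = 62
  U = 100
  A = 21
  Q = -15 + 2·62 + 5·100 + 4·21 (+11 from intervention) = 704
  L = 53 − 4·21 + 704 = 673

673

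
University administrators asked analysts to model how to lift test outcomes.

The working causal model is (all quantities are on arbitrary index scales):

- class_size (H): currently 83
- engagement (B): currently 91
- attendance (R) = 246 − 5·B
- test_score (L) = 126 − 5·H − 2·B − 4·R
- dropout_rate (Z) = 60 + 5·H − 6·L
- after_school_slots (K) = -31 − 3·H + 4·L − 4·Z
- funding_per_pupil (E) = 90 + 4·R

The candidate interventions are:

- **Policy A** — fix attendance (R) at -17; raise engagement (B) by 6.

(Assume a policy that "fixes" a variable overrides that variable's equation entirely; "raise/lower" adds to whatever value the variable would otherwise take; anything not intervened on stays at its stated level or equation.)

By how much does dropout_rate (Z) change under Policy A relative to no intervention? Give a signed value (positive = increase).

Baseline:
  H = 83
  B = 91
  R = 246 − 5·91 = -209
  L = 126 − 5·83 − 2·91 − 4·(-209) = 365
  Z = 60 + 5·83 − 6·365 = -1715
Policy A (R := -17, B + 6):
  H = 83
  B = 91 + 6 = 97
  R = -17
  L = 126 − 5·83 − 2·97 − 4·(-17) = -415
  Z = 60 + 5·83 − 6·(-415) = 2965
Change in Z: 2965 − (-1715) = 4680

4680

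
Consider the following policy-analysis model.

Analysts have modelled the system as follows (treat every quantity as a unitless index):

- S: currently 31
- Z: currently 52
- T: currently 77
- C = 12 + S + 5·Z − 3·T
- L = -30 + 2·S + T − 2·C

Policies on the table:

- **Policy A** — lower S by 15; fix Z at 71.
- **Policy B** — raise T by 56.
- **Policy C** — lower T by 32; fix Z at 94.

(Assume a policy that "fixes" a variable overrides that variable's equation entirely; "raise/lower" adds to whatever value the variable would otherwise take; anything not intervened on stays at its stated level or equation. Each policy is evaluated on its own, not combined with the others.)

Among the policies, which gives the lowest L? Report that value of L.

-679

Policy A (S − 15, Z := 71):
  S = 31 − 15 = 16
  Z = 71
  T = 77
  C = 12 + 16 + 5·71 − 3·77 = 152
  L = -30 + 2·16 + 77 − 2·152 = -225
Policy B (T + 56):
  S = 31
  Z = 52
  T = 77 + 56 = 133
  C = 12 + 31 + 5·52 − 3·133 = -96
  L = -30 + 2·31 + 133 − 2·(-96) = 357
Policy C (T − 32, Z := 94):
  S = 31
  Z = 94
  T = 77 − 32 = 45
  C = 12 + 31 + 5·94 − 3·45 = 378
  L = -30 + 2·31 + 45 − 2·378 = -679
Comparing — Policy A: L=-225, Policy B: L=357, Policy C: L=-679. Lowest is -679 (Policy C).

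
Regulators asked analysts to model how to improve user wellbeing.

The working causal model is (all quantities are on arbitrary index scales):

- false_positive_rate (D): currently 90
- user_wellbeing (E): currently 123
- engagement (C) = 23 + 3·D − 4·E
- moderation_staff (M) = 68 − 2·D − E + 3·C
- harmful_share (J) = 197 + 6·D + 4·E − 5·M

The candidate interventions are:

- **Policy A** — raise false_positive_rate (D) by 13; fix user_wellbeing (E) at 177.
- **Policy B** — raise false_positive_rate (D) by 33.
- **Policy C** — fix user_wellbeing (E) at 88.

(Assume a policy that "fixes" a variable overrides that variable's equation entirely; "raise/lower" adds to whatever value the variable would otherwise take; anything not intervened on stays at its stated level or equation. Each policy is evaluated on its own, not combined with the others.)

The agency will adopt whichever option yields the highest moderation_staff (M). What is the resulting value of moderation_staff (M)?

-377

Policy A (D + 13, E := 177):
  D = 90 + 13 = 103
  E = 177
  C = 23 + 3·103 − 4·177 = -376
  M = 68 − 2·103 − 177 + 3·(-376) = -1443
Policy B (D + 33):
  D = 90 + 33 = 123
  E = 123
  C = 23 + 3·123 − 4·123 = -100
  M = 68 − 2·123 − 123 + 3·(-100) = -601
Policy C (E := 88):
  D = 90
  E = 88
  C = 23 + 3·90 − 4·88 = -59
  M = 68 − 2·90 − 88 + 3·(-59) = -377
Comparing — Policy A: M=-1443, Policy B: M=-601, Policy C: M=-377. Highest is -377 (Policy C).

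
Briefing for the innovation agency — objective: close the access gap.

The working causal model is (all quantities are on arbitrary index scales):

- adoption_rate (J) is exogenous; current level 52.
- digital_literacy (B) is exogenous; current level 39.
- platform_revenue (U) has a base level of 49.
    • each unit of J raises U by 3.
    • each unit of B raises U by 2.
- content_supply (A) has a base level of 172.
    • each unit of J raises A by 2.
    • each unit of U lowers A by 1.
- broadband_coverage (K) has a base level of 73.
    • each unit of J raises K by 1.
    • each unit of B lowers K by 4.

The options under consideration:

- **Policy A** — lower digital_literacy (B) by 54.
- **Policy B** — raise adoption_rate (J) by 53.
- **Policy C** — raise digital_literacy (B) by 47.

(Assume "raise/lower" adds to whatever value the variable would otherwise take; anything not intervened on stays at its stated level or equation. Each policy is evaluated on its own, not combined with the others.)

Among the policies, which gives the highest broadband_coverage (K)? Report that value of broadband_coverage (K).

Policy A (B − 54):
  J = 52
  B = 39 − 54 = -15
  K = 73 + 52 − 4·(-15) = 185
Policy B (J + 53):
  J = 52 + 53 = 105
  B = 39
  K = 73 + 105 − 4·39 = 22
Policy C (B + 47):
  J = 52
  B = 39 + 47 = 86
  K = 73 + 52 − 4·86 = -219
Comparing — Policy A: K=185, Policy B: K=22, Policy C: K=-219. Highest is 185 (Policy A).

185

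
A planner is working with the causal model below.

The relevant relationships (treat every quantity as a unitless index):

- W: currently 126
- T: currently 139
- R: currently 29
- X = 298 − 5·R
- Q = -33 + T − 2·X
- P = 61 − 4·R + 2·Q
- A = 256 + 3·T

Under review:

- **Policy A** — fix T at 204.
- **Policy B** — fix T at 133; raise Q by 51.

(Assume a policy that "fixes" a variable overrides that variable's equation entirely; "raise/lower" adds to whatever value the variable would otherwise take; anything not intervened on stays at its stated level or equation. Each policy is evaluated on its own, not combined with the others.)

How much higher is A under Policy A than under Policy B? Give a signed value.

Policy A (T := 204):
  T = 204
  A = 256 + 3·204 = 868
Policy B (T := 133, Q + 51):
  T = 133
  A = 256 + 3·133 = 655
A: 868 − 655 = 213

213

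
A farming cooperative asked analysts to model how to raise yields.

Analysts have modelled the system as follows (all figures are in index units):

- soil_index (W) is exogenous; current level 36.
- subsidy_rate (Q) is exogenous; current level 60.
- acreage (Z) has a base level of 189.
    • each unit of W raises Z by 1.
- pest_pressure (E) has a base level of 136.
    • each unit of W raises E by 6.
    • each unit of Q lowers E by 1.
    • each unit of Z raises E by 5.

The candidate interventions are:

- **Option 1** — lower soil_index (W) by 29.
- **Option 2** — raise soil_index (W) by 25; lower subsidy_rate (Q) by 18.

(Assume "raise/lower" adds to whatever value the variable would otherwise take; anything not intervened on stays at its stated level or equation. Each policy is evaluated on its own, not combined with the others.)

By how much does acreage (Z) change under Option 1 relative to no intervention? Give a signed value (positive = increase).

-29

Baseline:
  W = 36
  Z = 189 + 36 = 225
Option 1 (W − 29):
  W = 36 − 29 = 7
  Z = 189 + 7 = 196
Change in Z: 196 − 225 = -29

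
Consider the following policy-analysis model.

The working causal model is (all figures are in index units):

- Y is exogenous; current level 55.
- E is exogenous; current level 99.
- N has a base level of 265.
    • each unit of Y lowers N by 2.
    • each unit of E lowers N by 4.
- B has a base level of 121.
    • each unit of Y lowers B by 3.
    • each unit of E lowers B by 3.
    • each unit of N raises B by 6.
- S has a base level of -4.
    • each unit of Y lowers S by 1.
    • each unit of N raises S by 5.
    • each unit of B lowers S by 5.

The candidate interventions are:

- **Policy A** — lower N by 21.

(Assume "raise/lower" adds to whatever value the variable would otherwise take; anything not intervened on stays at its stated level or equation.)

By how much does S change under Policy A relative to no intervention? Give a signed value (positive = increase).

Baseline:
  Y = 55
  E = 99
  N = 265 − 2·55 − 4·99 = -241
  B = 121 − 3·55 − 3·99 + 6·(-241) = -1787
  S = -4 − 55 + 5·(-241) − 5·(-1787) = 7671
Policy A (N − 21):
  Y = 55
  E = 99
  N = 265 − 2·55 − 4·99 (−21 from intervention) = -262
  B = 121 − 3·55 − 3·99 + 6·(-262) = -1913
  S = -4 − 55 + 5·(-262) − 5·(-1913) = 8196
Change in S: 8196 − 7671 = 525

525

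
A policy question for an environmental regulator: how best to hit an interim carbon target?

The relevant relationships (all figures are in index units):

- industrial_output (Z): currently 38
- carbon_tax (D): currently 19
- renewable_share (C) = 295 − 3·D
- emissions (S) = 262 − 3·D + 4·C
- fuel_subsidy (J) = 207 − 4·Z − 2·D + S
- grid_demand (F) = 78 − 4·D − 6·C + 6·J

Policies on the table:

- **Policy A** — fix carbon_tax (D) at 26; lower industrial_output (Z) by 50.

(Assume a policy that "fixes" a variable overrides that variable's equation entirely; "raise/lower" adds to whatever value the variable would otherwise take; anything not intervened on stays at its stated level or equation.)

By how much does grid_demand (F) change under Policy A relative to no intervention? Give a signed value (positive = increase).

584

Baseline:
  Z = 38
  D = 19
  C = 295 − 3·19 = 238
  S = 262 − 3·19 + 4·238 = 1157
  J = 207 − 4·38 − 2·19 + 1157 = 1174
  F = 78 − 4·19 − 6·238 + 6·1174 = 5618
Policy A (D := 26, Z − 50):
  Z = 38 − 50 = -12
  D = 26
  C = 295 − 3·26 = 217
  S = 262 − 3·26 + 4·217 = 1052
  J = 207 − 4·(-12) − 2·26 + 1052 = 1255
  F = 78 − 4·26 − 6·217 + 6·1255 = 6202
Change in F: 6202 − 5618 = 584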